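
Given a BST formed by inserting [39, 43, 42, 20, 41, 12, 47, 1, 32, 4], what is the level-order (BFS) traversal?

Tree insertion order: [39, 43, 42, 20, 41, 12, 47, 1, 32, 4]
Tree (level-order array): [39, 20, 43, 12, 32, 42, 47, 1, None, None, None, 41, None, None, None, None, 4]
BFS from the root, enqueuing left then right child of each popped node:
  queue [39] -> pop 39, enqueue [20, 43], visited so far: [39]
  queue [20, 43] -> pop 20, enqueue [12, 32], visited so far: [39, 20]
  queue [43, 12, 32] -> pop 43, enqueue [42, 47], visited so far: [39, 20, 43]
  queue [12, 32, 42, 47] -> pop 12, enqueue [1], visited so far: [39, 20, 43, 12]
  queue [32, 42, 47, 1] -> pop 32, enqueue [none], visited so far: [39, 20, 43, 12, 32]
  queue [42, 47, 1] -> pop 42, enqueue [41], visited so far: [39, 20, 43, 12, 32, 42]
  queue [47, 1, 41] -> pop 47, enqueue [none], visited so far: [39, 20, 43, 12, 32, 42, 47]
  queue [1, 41] -> pop 1, enqueue [4], visited so far: [39, 20, 43, 12, 32, 42, 47, 1]
  queue [41, 4] -> pop 41, enqueue [none], visited so far: [39, 20, 43, 12, 32, 42, 47, 1, 41]
  queue [4] -> pop 4, enqueue [none], visited so far: [39, 20, 43, 12, 32, 42, 47, 1, 41, 4]
Result: [39, 20, 43, 12, 32, 42, 47, 1, 41, 4]


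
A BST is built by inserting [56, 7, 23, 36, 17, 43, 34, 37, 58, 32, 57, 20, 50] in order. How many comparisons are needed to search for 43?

Search path for 43: 56 -> 7 -> 23 -> 36 -> 43
Found: True
Comparisons: 5


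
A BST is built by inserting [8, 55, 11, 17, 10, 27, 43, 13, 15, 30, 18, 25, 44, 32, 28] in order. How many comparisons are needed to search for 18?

Search path for 18: 8 -> 55 -> 11 -> 17 -> 27 -> 18
Found: True
Comparisons: 6


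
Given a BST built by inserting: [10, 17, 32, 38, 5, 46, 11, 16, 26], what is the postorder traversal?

Tree insertion order: [10, 17, 32, 38, 5, 46, 11, 16, 26]
Tree (level-order array): [10, 5, 17, None, None, 11, 32, None, 16, 26, 38, None, None, None, None, None, 46]
Postorder traversal: [5, 16, 11, 26, 46, 38, 32, 17, 10]


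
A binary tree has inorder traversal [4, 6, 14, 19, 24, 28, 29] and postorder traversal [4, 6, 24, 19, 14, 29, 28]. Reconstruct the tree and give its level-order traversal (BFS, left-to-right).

Inorder:   [4, 6, 14, 19, 24, 28, 29]
Postorder: [4, 6, 24, 19, 14, 29, 28]
Algorithm: postorder visits root last, so walk postorder right-to-left;
each value is the root of the current inorder slice — split it at that
value, recurse on the right subtree first, then the left.
Recursive splits:
  root=28; inorder splits into left=[4, 6, 14, 19, 24], right=[29]
  root=29; inorder splits into left=[], right=[]
  root=14; inorder splits into left=[4, 6], right=[19, 24]
  root=19; inorder splits into left=[], right=[24]
  root=24; inorder splits into left=[], right=[]
  root=6; inorder splits into left=[4], right=[]
  root=4; inorder splits into left=[], right=[]
Reconstructed level-order: [28, 14, 29, 6, 19, 4, 24]


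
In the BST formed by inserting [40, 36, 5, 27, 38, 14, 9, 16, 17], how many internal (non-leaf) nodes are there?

Tree built from: [40, 36, 5, 27, 38, 14, 9, 16, 17]
Tree (level-order array): [40, 36, None, 5, 38, None, 27, None, None, 14, None, 9, 16, None, None, None, 17]
Rule: An internal node has at least one child.
Per-node child counts:
  node 40: 1 child(ren)
  node 36: 2 child(ren)
  node 5: 1 child(ren)
  node 27: 1 child(ren)
  node 14: 2 child(ren)
  node 9: 0 child(ren)
  node 16: 1 child(ren)
  node 17: 0 child(ren)
  node 38: 0 child(ren)
Matching nodes: [40, 36, 5, 27, 14, 16]
Count of internal (non-leaf) nodes: 6


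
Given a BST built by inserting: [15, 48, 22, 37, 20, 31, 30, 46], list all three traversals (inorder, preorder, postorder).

Tree insertion order: [15, 48, 22, 37, 20, 31, 30, 46]
Tree (level-order array): [15, None, 48, 22, None, 20, 37, None, None, 31, 46, 30]
Inorder (L, root, R): [15, 20, 22, 30, 31, 37, 46, 48]
Preorder (root, L, R): [15, 48, 22, 20, 37, 31, 30, 46]
Postorder (L, R, root): [20, 30, 31, 46, 37, 22, 48, 15]


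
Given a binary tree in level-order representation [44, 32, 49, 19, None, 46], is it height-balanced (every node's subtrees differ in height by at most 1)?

Tree (level-order array): [44, 32, 49, 19, None, 46]
Definition: a tree is height-balanced if, at every node, |h(left) - h(right)| <= 1 (empty subtree has height -1).
Bottom-up per-node check:
  node 19: h_left=-1, h_right=-1, diff=0 [OK], height=0
  node 32: h_left=0, h_right=-1, diff=1 [OK], height=1
  node 46: h_left=-1, h_right=-1, diff=0 [OK], height=0
  node 49: h_left=0, h_right=-1, diff=1 [OK], height=1
  node 44: h_left=1, h_right=1, diff=0 [OK], height=2
All nodes satisfy the balance condition.
Result: Balanced


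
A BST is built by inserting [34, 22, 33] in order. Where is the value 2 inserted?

Starting tree (level order): [34, 22, None, None, 33]
Insertion path: 34 -> 22
Result: insert 2 as left child of 22
Final tree (level order): [34, 22, None, 2, 33]


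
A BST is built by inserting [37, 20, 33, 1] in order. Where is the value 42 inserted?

Starting tree (level order): [37, 20, None, 1, 33]
Insertion path: 37
Result: insert 42 as right child of 37
Final tree (level order): [37, 20, 42, 1, 33]


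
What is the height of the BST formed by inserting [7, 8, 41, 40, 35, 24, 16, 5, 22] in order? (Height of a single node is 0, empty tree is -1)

Insertion order: [7, 8, 41, 40, 35, 24, 16, 5, 22]
Tree (level-order array): [7, 5, 8, None, None, None, 41, 40, None, 35, None, 24, None, 16, None, None, 22]
Compute height bottom-up (empty subtree = -1):
  height(5) = 1 + max(-1, -1) = 0
  height(22) = 1 + max(-1, -1) = 0
  height(16) = 1 + max(-1, 0) = 1
  height(24) = 1 + max(1, -1) = 2
  height(35) = 1 + max(2, -1) = 3
  height(40) = 1 + max(3, -1) = 4
  height(41) = 1 + max(4, -1) = 5
  height(8) = 1 + max(-1, 5) = 6
  height(7) = 1 + max(0, 6) = 7
Height = 7


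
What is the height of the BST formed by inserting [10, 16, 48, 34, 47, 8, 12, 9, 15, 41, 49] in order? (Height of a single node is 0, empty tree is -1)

Insertion order: [10, 16, 48, 34, 47, 8, 12, 9, 15, 41, 49]
Tree (level-order array): [10, 8, 16, None, 9, 12, 48, None, None, None, 15, 34, 49, None, None, None, 47, None, None, 41]
Compute height bottom-up (empty subtree = -1):
  height(9) = 1 + max(-1, -1) = 0
  height(8) = 1 + max(-1, 0) = 1
  height(15) = 1 + max(-1, -1) = 0
  height(12) = 1 + max(-1, 0) = 1
  height(41) = 1 + max(-1, -1) = 0
  height(47) = 1 + max(0, -1) = 1
  height(34) = 1 + max(-1, 1) = 2
  height(49) = 1 + max(-1, -1) = 0
  height(48) = 1 + max(2, 0) = 3
  height(16) = 1 + max(1, 3) = 4
  height(10) = 1 + max(1, 4) = 5
Height = 5


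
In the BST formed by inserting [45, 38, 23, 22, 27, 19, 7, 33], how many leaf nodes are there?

Tree built from: [45, 38, 23, 22, 27, 19, 7, 33]
Tree (level-order array): [45, 38, None, 23, None, 22, 27, 19, None, None, 33, 7]
Rule: A leaf has 0 children.
Per-node child counts:
  node 45: 1 child(ren)
  node 38: 1 child(ren)
  node 23: 2 child(ren)
  node 22: 1 child(ren)
  node 19: 1 child(ren)
  node 7: 0 child(ren)
  node 27: 1 child(ren)
  node 33: 0 child(ren)
Matching nodes: [7, 33]
Count of leaf nodes: 2


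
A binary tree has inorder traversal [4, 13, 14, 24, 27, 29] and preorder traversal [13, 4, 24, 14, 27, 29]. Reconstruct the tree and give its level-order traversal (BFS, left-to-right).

Inorder:  [4, 13, 14, 24, 27, 29]
Preorder: [13, 4, 24, 14, 27, 29]
Algorithm: preorder visits root first, so consume preorder in order;
for each root, split the current inorder slice at that value into
left-subtree inorder and right-subtree inorder, then recurse.
Recursive splits:
  root=13; inorder splits into left=[4], right=[14, 24, 27, 29]
  root=4; inorder splits into left=[], right=[]
  root=24; inorder splits into left=[14], right=[27, 29]
  root=14; inorder splits into left=[], right=[]
  root=27; inorder splits into left=[], right=[29]
  root=29; inorder splits into left=[], right=[]
Reconstructed level-order: [13, 4, 24, 14, 27, 29]


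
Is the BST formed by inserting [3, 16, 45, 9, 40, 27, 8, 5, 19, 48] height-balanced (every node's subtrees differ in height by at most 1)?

Tree (level-order array): [3, None, 16, 9, 45, 8, None, 40, 48, 5, None, 27, None, None, None, None, None, 19]
Definition: a tree is height-balanced if, at every node, |h(left) - h(right)| <= 1 (empty subtree has height -1).
Bottom-up per-node check:
  node 5: h_left=-1, h_right=-1, diff=0 [OK], height=0
  node 8: h_left=0, h_right=-1, diff=1 [OK], height=1
  node 9: h_left=1, h_right=-1, diff=2 [FAIL (|1--1|=2 > 1)], height=2
  node 19: h_left=-1, h_right=-1, diff=0 [OK], height=0
  node 27: h_left=0, h_right=-1, diff=1 [OK], height=1
  node 40: h_left=1, h_right=-1, diff=2 [FAIL (|1--1|=2 > 1)], height=2
  node 48: h_left=-1, h_right=-1, diff=0 [OK], height=0
  node 45: h_left=2, h_right=0, diff=2 [FAIL (|2-0|=2 > 1)], height=3
  node 16: h_left=2, h_right=3, diff=1 [OK], height=4
  node 3: h_left=-1, h_right=4, diff=5 [FAIL (|-1-4|=5 > 1)], height=5
Node 9 violates the condition: |1 - -1| = 2 > 1.
Result: Not balanced


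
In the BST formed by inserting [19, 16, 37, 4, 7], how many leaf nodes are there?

Tree built from: [19, 16, 37, 4, 7]
Tree (level-order array): [19, 16, 37, 4, None, None, None, None, 7]
Rule: A leaf has 0 children.
Per-node child counts:
  node 19: 2 child(ren)
  node 16: 1 child(ren)
  node 4: 1 child(ren)
  node 7: 0 child(ren)
  node 37: 0 child(ren)
Matching nodes: [7, 37]
Count of leaf nodes: 2


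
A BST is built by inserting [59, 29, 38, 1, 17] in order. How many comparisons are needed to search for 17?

Search path for 17: 59 -> 29 -> 1 -> 17
Found: True
Comparisons: 4


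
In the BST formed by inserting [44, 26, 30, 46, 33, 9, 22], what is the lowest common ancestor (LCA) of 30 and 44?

Tree insertion order: [44, 26, 30, 46, 33, 9, 22]
Tree (level-order array): [44, 26, 46, 9, 30, None, None, None, 22, None, 33]
In a BST, the LCA of p=30, q=44 is the first node v on the
root-to-leaf path with p <= v <= q (go left if both < v, right if both > v).
Walk from root:
  at 44: 30 <= 44 <= 44, this is the LCA
LCA = 44


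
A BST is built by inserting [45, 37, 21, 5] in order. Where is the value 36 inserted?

Starting tree (level order): [45, 37, None, 21, None, 5]
Insertion path: 45 -> 37 -> 21
Result: insert 36 as right child of 21
Final tree (level order): [45, 37, None, 21, None, 5, 36]


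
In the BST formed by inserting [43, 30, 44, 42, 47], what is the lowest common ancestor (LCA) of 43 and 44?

Tree insertion order: [43, 30, 44, 42, 47]
Tree (level-order array): [43, 30, 44, None, 42, None, 47]
In a BST, the LCA of p=43, q=44 is the first node v on the
root-to-leaf path with p <= v <= q (go left if both < v, right if both > v).
Walk from root:
  at 43: 43 <= 43 <= 44, this is the LCA
LCA = 43


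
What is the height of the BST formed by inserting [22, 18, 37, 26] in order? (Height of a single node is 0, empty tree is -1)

Insertion order: [22, 18, 37, 26]
Tree (level-order array): [22, 18, 37, None, None, 26]
Compute height bottom-up (empty subtree = -1):
  height(18) = 1 + max(-1, -1) = 0
  height(26) = 1 + max(-1, -1) = 0
  height(37) = 1 + max(0, -1) = 1
  height(22) = 1 + max(0, 1) = 2
Height = 2


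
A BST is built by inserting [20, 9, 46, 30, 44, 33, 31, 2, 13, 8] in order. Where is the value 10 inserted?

Starting tree (level order): [20, 9, 46, 2, 13, 30, None, None, 8, None, None, None, 44, None, None, 33, None, 31]
Insertion path: 20 -> 9 -> 13
Result: insert 10 as left child of 13
Final tree (level order): [20, 9, 46, 2, 13, 30, None, None, 8, 10, None, None, 44, None, None, None, None, 33, None, 31]


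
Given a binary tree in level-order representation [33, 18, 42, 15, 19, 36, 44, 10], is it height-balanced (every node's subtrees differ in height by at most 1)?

Tree (level-order array): [33, 18, 42, 15, 19, 36, 44, 10]
Definition: a tree is height-balanced if, at every node, |h(left) - h(right)| <= 1 (empty subtree has height -1).
Bottom-up per-node check:
  node 10: h_left=-1, h_right=-1, diff=0 [OK], height=0
  node 15: h_left=0, h_right=-1, diff=1 [OK], height=1
  node 19: h_left=-1, h_right=-1, diff=0 [OK], height=0
  node 18: h_left=1, h_right=0, diff=1 [OK], height=2
  node 36: h_left=-1, h_right=-1, diff=0 [OK], height=0
  node 44: h_left=-1, h_right=-1, diff=0 [OK], height=0
  node 42: h_left=0, h_right=0, diff=0 [OK], height=1
  node 33: h_left=2, h_right=1, diff=1 [OK], height=3
All nodes satisfy the balance condition.
Result: Balanced


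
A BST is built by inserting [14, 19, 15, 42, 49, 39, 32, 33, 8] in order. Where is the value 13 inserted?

Starting tree (level order): [14, 8, 19, None, None, 15, 42, None, None, 39, 49, 32, None, None, None, None, 33]
Insertion path: 14 -> 8
Result: insert 13 as right child of 8
Final tree (level order): [14, 8, 19, None, 13, 15, 42, None, None, None, None, 39, 49, 32, None, None, None, None, 33]


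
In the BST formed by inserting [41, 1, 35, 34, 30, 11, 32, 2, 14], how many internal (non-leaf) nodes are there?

Tree built from: [41, 1, 35, 34, 30, 11, 32, 2, 14]
Tree (level-order array): [41, 1, None, None, 35, 34, None, 30, None, 11, 32, 2, 14]
Rule: An internal node has at least one child.
Per-node child counts:
  node 41: 1 child(ren)
  node 1: 1 child(ren)
  node 35: 1 child(ren)
  node 34: 1 child(ren)
  node 30: 2 child(ren)
  node 11: 2 child(ren)
  node 2: 0 child(ren)
  node 14: 0 child(ren)
  node 32: 0 child(ren)
Matching nodes: [41, 1, 35, 34, 30, 11]
Count of internal (non-leaf) nodes: 6


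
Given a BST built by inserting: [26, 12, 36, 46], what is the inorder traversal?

Tree insertion order: [26, 12, 36, 46]
Tree (level-order array): [26, 12, 36, None, None, None, 46]
Inorder traversal: [12, 26, 36, 46]


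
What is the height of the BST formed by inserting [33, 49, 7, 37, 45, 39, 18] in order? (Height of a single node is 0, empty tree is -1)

Insertion order: [33, 49, 7, 37, 45, 39, 18]
Tree (level-order array): [33, 7, 49, None, 18, 37, None, None, None, None, 45, 39]
Compute height bottom-up (empty subtree = -1):
  height(18) = 1 + max(-1, -1) = 0
  height(7) = 1 + max(-1, 0) = 1
  height(39) = 1 + max(-1, -1) = 0
  height(45) = 1 + max(0, -1) = 1
  height(37) = 1 + max(-1, 1) = 2
  height(49) = 1 + max(2, -1) = 3
  height(33) = 1 + max(1, 3) = 4
Height = 4


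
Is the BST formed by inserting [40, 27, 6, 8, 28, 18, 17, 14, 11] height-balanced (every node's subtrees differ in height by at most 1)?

Tree (level-order array): [40, 27, None, 6, 28, None, 8, None, None, None, 18, 17, None, 14, None, 11]
Definition: a tree is height-balanced if, at every node, |h(left) - h(right)| <= 1 (empty subtree has height -1).
Bottom-up per-node check:
  node 11: h_left=-1, h_right=-1, diff=0 [OK], height=0
  node 14: h_left=0, h_right=-1, diff=1 [OK], height=1
  node 17: h_left=1, h_right=-1, diff=2 [FAIL (|1--1|=2 > 1)], height=2
  node 18: h_left=2, h_right=-1, diff=3 [FAIL (|2--1|=3 > 1)], height=3
  node 8: h_left=-1, h_right=3, diff=4 [FAIL (|-1-3|=4 > 1)], height=4
  node 6: h_left=-1, h_right=4, diff=5 [FAIL (|-1-4|=5 > 1)], height=5
  node 28: h_left=-1, h_right=-1, diff=0 [OK], height=0
  node 27: h_left=5, h_right=0, diff=5 [FAIL (|5-0|=5 > 1)], height=6
  node 40: h_left=6, h_right=-1, diff=7 [FAIL (|6--1|=7 > 1)], height=7
Node 17 violates the condition: |1 - -1| = 2 > 1.
Result: Not balanced


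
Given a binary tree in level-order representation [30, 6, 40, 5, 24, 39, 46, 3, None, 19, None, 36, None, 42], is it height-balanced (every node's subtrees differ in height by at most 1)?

Tree (level-order array): [30, 6, 40, 5, 24, 39, 46, 3, None, 19, None, 36, None, 42]
Definition: a tree is height-balanced if, at every node, |h(left) - h(right)| <= 1 (empty subtree has height -1).
Bottom-up per-node check:
  node 3: h_left=-1, h_right=-1, diff=0 [OK], height=0
  node 5: h_left=0, h_right=-1, diff=1 [OK], height=1
  node 19: h_left=-1, h_right=-1, diff=0 [OK], height=0
  node 24: h_left=0, h_right=-1, diff=1 [OK], height=1
  node 6: h_left=1, h_right=1, diff=0 [OK], height=2
  node 36: h_left=-1, h_right=-1, diff=0 [OK], height=0
  node 39: h_left=0, h_right=-1, diff=1 [OK], height=1
  node 42: h_left=-1, h_right=-1, diff=0 [OK], height=0
  node 46: h_left=0, h_right=-1, diff=1 [OK], height=1
  node 40: h_left=1, h_right=1, diff=0 [OK], height=2
  node 30: h_left=2, h_right=2, diff=0 [OK], height=3
All nodes satisfy the balance condition.
Result: Balanced


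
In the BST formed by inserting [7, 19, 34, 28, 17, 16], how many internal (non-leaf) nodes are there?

Tree built from: [7, 19, 34, 28, 17, 16]
Tree (level-order array): [7, None, 19, 17, 34, 16, None, 28]
Rule: An internal node has at least one child.
Per-node child counts:
  node 7: 1 child(ren)
  node 19: 2 child(ren)
  node 17: 1 child(ren)
  node 16: 0 child(ren)
  node 34: 1 child(ren)
  node 28: 0 child(ren)
Matching nodes: [7, 19, 17, 34]
Count of internal (non-leaf) nodes: 4


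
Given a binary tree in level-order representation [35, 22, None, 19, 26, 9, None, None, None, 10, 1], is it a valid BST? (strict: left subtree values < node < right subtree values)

Level-order array: [35, 22, None, 19, 26, 9, None, None, None, 10, 1]
Validate using subtree bounds (lo, hi): at each node, require lo < value < hi,
then recurse left with hi=value and right with lo=value.
Preorder trace (stopping at first violation):
  at node 35 with bounds (-inf, +inf): OK
  at node 22 with bounds (-inf, 35): OK
  at node 19 with bounds (-inf, 22): OK
  at node 9 with bounds (-inf, 19): OK
  at node 10 with bounds (-inf, 9): VIOLATION
Node 10 violates its bound: not (-inf < 10 < 9).
Result: Not a valid BST


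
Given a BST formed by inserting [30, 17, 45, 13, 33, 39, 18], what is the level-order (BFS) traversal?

Tree insertion order: [30, 17, 45, 13, 33, 39, 18]
Tree (level-order array): [30, 17, 45, 13, 18, 33, None, None, None, None, None, None, 39]
BFS from the root, enqueuing left then right child of each popped node:
  queue [30] -> pop 30, enqueue [17, 45], visited so far: [30]
  queue [17, 45] -> pop 17, enqueue [13, 18], visited so far: [30, 17]
  queue [45, 13, 18] -> pop 45, enqueue [33], visited so far: [30, 17, 45]
  queue [13, 18, 33] -> pop 13, enqueue [none], visited so far: [30, 17, 45, 13]
  queue [18, 33] -> pop 18, enqueue [none], visited so far: [30, 17, 45, 13, 18]
  queue [33] -> pop 33, enqueue [39], visited so far: [30, 17, 45, 13, 18, 33]
  queue [39] -> pop 39, enqueue [none], visited so far: [30, 17, 45, 13, 18, 33, 39]
Result: [30, 17, 45, 13, 18, 33, 39]


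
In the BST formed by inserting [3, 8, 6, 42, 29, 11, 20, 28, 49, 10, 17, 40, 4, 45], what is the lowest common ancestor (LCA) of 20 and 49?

Tree insertion order: [3, 8, 6, 42, 29, 11, 20, 28, 49, 10, 17, 40, 4, 45]
Tree (level-order array): [3, None, 8, 6, 42, 4, None, 29, 49, None, None, 11, 40, 45, None, 10, 20, None, None, None, None, None, None, 17, 28]
In a BST, the LCA of p=20, q=49 is the first node v on the
root-to-leaf path with p <= v <= q (go left if both < v, right if both > v).
Walk from root:
  at 3: both 20 and 49 > 3, go right
  at 8: both 20 and 49 > 8, go right
  at 42: 20 <= 42 <= 49, this is the LCA
LCA = 42


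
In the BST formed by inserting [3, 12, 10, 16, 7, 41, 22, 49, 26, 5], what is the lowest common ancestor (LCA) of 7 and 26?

Tree insertion order: [3, 12, 10, 16, 7, 41, 22, 49, 26, 5]
Tree (level-order array): [3, None, 12, 10, 16, 7, None, None, 41, 5, None, 22, 49, None, None, None, 26]
In a BST, the LCA of p=7, q=26 is the first node v on the
root-to-leaf path with p <= v <= q (go left if both < v, right if both > v).
Walk from root:
  at 3: both 7 and 26 > 3, go right
  at 12: 7 <= 12 <= 26, this is the LCA
LCA = 12


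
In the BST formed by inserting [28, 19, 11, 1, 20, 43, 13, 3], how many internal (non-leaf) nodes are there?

Tree built from: [28, 19, 11, 1, 20, 43, 13, 3]
Tree (level-order array): [28, 19, 43, 11, 20, None, None, 1, 13, None, None, None, 3]
Rule: An internal node has at least one child.
Per-node child counts:
  node 28: 2 child(ren)
  node 19: 2 child(ren)
  node 11: 2 child(ren)
  node 1: 1 child(ren)
  node 3: 0 child(ren)
  node 13: 0 child(ren)
  node 20: 0 child(ren)
  node 43: 0 child(ren)
Matching nodes: [28, 19, 11, 1]
Count of internal (non-leaf) nodes: 4


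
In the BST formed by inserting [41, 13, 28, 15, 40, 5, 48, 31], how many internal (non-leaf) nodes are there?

Tree built from: [41, 13, 28, 15, 40, 5, 48, 31]
Tree (level-order array): [41, 13, 48, 5, 28, None, None, None, None, 15, 40, None, None, 31]
Rule: An internal node has at least one child.
Per-node child counts:
  node 41: 2 child(ren)
  node 13: 2 child(ren)
  node 5: 0 child(ren)
  node 28: 2 child(ren)
  node 15: 0 child(ren)
  node 40: 1 child(ren)
  node 31: 0 child(ren)
  node 48: 0 child(ren)
Matching nodes: [41, 13, 28, 40]
Count of internal (non-leaf) nodes: 4


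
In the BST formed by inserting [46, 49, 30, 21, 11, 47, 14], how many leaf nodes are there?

Tree built from: [46, 49, 30, 21, 11, 47, 14]
Tree (level-order array): [46, 30, 49, 21, None, 47, None, 11, None, None, None, None, 14]
Rule: A leaf has 0 children.
Per-node child counts:
  node 46: 2 child(ren)
  node 30: 1 child(ren)
  node 21: 1 child(ren)
  node 11: 1 child(ren)
  node 14: 0 child(ren)
  node 49: 1 child(ren)
  node 47: 0 child(ren)
Matching nodes: [14, 47]
Count of leaf nodes: 2


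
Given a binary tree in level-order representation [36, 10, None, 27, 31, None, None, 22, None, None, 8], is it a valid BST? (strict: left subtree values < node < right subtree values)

Level-order array: [36, 10, None, 27, 31, None, None, 22, None, None, 8]
Validate using subtree bounds (lo, hi): at each node, require lo < value < hi,
then recurse left with hi=value and right with lo=value.
Preorder trace (stopping at first violation):
  at node 36 with bounds (-inf, +inf): OK
  at node 10 with bounds (-inf, 36): OK
  at node 27 with bounds (-inf, 10): VIOLATION
Node 27 violates its bound: not (-inf < 27 < 10).
Result: Not a valid BST


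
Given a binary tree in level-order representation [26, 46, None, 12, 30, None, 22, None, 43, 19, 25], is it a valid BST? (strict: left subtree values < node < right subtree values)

Level-order array: [26, 46, None, 12, 30, None, 22, None, 43, 19, 25]
Validate using subtree bounds (lo, hi): at each node, require lo < value < hi,
then recurse left with hi=value and right with lo=value.
Preorder trace (stopping at first violation):
  at node 26 with bounds (-inf, +inf): OK
  at node 46 with bounds (-inf, 26): VIOLATION
Node 46 violates its bound: not (-inf < 46 < 26).
Result: Not a valid BST


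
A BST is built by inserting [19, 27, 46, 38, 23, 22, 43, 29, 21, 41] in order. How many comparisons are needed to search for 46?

Search path for 46: 19 -> 27 -> 46
Found: True
Comparisons: 3


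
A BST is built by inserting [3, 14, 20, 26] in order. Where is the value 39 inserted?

Starting tree (level order): [3, None, 14, None, 20, None, 26]
Insertion path: 3 -> 14 -> 20 -> 26
Result: insert 39 as right child of 26
Final tree (level order): [3, None, 14, None, 20, None, 26, None, 39]


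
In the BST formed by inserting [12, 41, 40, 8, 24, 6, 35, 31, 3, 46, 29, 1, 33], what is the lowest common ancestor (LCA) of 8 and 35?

Tree insertion order: [12, 41, 40, 8, 24, 6, 35, 31, 3, 46, 29, 1, 33]
Tree (level-order array): [12, 8, 41, 6, None, 40, 46, 3, None, 24, None, None, None, 1, None, None, 35, None, None, 31, None, 29, 33]
In a BST, the LCA of p=8, q=35 is the first node v on the
root-to-leaf path with p <= v <= q (go left if both < v, right if both > v).
Walk from root:
  at 12: 8 <= 12 <= 35, this is the LCA
LCA = 12


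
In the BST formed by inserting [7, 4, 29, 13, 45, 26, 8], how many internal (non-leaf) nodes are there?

Tree built from: [7, 4, 29, 13, 45, 26, 8]
Tree (level-order array): [7, 4, 29, None, None, 13, 45, 8, 26]
Rule: An internal node has at least one child.
Per-node child counts:
  node 7: 2 child(ren)
  node 4: 0 child(ren)
  node 29: 2 child(ren)
  node 13: 2 child(ren)
  node 8: 0 child(ren)
  node 26: 0 child(ren)
  node 45: 0 child(ren)
Matching nodes: [7, 29, 13]
Count of internal (non-leaf) nodes: 3


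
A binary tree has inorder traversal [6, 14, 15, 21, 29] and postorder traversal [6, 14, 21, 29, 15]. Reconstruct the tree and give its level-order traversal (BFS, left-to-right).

Inorder:   [6, 14, 15, 21, 29]
Postorder: [6, 14, 21, 29, 15]
Algorithm: postorder visits root last, so walk postorder right-to-left;
each value is the root of the current inorder slice — split it at that
value, recurse on the right subtree first, then the left.
Recursive splits:
  root=15; inorder splits into left=[6, 14], right=[21, 29]
  root=29; inorder splits into left=[21], right=[]
  root=21; inorder splits into left=[], right=[]
  root=14; inorder splits into left=[6], right=[]
  root=6; inorder splits into left=[], right=[]
Reconstructed level-order: [15, 14, 29, 6, 21]


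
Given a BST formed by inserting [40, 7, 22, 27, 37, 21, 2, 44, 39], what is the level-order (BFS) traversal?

Tree insertion order: [40, 7, 22, 27, 37, 21, 2, 44, 39]
Tree (level-order array): [40, 7, 44, 2, 22, None, None, None, None, 21, 27, None, None, None, 37, None, 39]
BFS from the root, enqueuing left then right child of each popped node:
  queue [40] -> pop 40, enqueue [7, 44], visited so far: [40]
  queue [7, 44] -> pop 7, enqueue [2, 22], visited so far: [40, 7]
  queue [44, 2, 22] -> pop 44, enqueue [none], visited so far: [40, 7, 44]
  queue [2, 22] -> pop 2, enqueue [none], visited so far: [40, 7, 44, 2]
  queue [22] -> pop 22, enqueue [21, 27], visited so far: [40, 7, 44, 2, 22]
  queue [21, 27] -> pop 21, enqueue [none], visited so far: [40, 7, 44, 2, 22, 21]
  queue [27] -> pop 27, enqueue [37], visited so far: [40, 7, 44, 2, 22, 21, 27]
  queue [37] -> pop 37, enqueue [39], visited so far: [40, 7, 44, 2, 22, 21, 27, 37]
  queue [39] -> pop 39, enqueue [none], visited so far: [40, 7, 44, 2, 22, 21, 27, 37, 39]
Result: [40, 7, 44, 2, 22, 21, 27, 37, 39]


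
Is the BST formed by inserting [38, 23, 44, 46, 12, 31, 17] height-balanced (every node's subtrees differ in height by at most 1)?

Tree (level-order array): [38, 23, 44, 12, 31, None, 46, None, 17]
Definition: a tree is height-balanced if, at every node, |h(left) - h(right)| <= 1 (empty subtree has height -1).
Bottom-up per-node check:
  node 17: h_left=-1, h_right=-1, diff=0 [OK], height=0
  node 12: h_left=-1, h_right=0, diff=1 [OK], height=1
  node 31: h_left=-1, h_right=-1, diff=0 [OK], height=0
  node 23: h_left=1, h_right=0, diff=1 [OK], height=2
  node 46: h_left=-1, h_right=-1, diff=0 [OK], height=0
  node 44: h_left=-1, h_right=0, diff=1 [OK], height=1
  node 38: h_left=2, h_right=1, diff=1 [OK], height=3
All nodes satisfy the balance condition.
Result: Balanced


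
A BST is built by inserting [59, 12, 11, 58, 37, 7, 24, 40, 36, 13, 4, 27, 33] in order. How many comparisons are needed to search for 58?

Search path for 58: 59 -> 12 -> 58
Found: True
Comparisons: 3


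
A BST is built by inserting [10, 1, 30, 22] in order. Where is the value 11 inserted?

Starting tree (level order): [10, 1, 30, None, None, 22]
Insertion path: 10 -> 30 -> 22
Result: insert 11 as left child of 22
Final tree (level order): [10, 1, 30, None, None, 22, None, 11]


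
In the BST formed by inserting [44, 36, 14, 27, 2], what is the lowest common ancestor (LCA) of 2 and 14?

Tree insertion order: [44, 36, 14, 27, 2]
Tree (level-order array): [44, 36, None, 14, None, 2, 27]
In a BST, the LCA of p=2, q=14 is the first node v on the
root-to-leaf path with p <= v <= q (go left if both < v, right if both > v).
Walk from root:
  at 44: both 2 and 14 < 44, go left
  at 36: both 2 and 14 < 36, go left
  at 14: 2 <= 14 <= 14, this is the LCA
LCA = 14


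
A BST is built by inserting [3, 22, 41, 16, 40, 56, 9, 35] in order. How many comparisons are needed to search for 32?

Search path for 32: 3 -> 22 -> 41 -> 40 -> 35
Found: False
Comparisons: 5


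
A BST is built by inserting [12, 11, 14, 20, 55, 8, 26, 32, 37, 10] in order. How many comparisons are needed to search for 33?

Search path for 33: 12 -> 14 -> 20 -> 55 -> 26 -> 32 -> 37
Found: False
Comparisons: 7


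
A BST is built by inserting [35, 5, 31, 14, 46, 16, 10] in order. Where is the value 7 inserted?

Starting tree (level order): [35, 5, 46, None, 31, None, None, 14, None, 10, 16]
Insertion path: 35 -> 5 -> 31 -> 14 -> 10
Result: insert 7 as left child of 10
Final tree (level order): [35, 5, 46, None, 31, None, None, 14, None, 10, 16, 7]


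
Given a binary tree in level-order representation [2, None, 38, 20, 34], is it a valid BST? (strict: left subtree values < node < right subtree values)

Level-order array: [2, None, 38, 20, 34]
Validate using subtree bounds (lo, hi): at each node, require lo < value < hi,
then recurse left with hi=value and right with lo=value.
Preorder trace (stopping at first violation):
  at node 2 with bounds (-inf, +inf): OK
  at node 38 with bounds (2, +inf): OK
  at node 20 with bounds (2, 38): OK
  at node 34 with bounds (38, +inf): VIOLATION
Node 34 violates its bound: not (38 < 34 < +inf).
Result: Not a valid BST


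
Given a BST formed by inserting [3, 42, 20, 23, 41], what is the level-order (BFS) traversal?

Tree insertion order: [3, 42, 20, 23, 41]
Tree (level-order array): [3, None, 42, 20, None, None, 23, None, 41]
BFS from the root, enqueuing left then right child of each popped node:
  queue [3] -> pop 3, enqueue [42], visited so far: [3]
  queue [42] -> pop 42, enqueue [20], visited so far: [3, 42]
  queue [20] -> pop 20, enqueue [23], visited so far: [3, 42, 20]
  queue [23] -> pop 23, enqueue [41], visited so far: [3, 42, 20, 23]
  queue [41] -> pop 41, enqueue [none], visited so far: [3, 42, 20, 23, 41]
Result: [3, 42, 20, 23, 41]


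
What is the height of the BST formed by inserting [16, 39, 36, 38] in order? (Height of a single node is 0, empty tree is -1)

Insertion order: [16, 39, 36, 38]
Tree (level-order array): [16, None, 39, 36, None, None, 38]
Compute height bottom-up (empty subtree = -1):
  height(38) = 1 + max(-1, -1) = 0
  height(36) = 1 + max(-1, 0) = 1
  height(39) = 1 + max(1, -1) = 2
  height(16) = 1 + max(-1, 2) = 3
Height = 3


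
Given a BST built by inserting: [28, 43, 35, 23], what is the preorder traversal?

Tree insertion order: [28, 43, 35, 23]
Tree (level-order array): [28, 23, 43, None, None, 35]
Preorder traversal: [28, 23, 43, 35]


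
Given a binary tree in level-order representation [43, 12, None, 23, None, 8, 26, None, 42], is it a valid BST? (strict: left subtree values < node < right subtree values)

Level-order array: [43, 12, None, 23, None, 8, 26, None, 42]
Validate using subtree bounds (lo, hi): at each node, require lo < value < hi,
then recurse left with hi=value and right with lo=value.
Preorder trace (stopping at first violation):
  at node 43 with bounds (-inf, +inf): OK
  at node 12 with bounds (-inf, 43): OK
  at node 23 with bounds (-inf, 12): VIOLATION
Node 23 violates its bound: not (-inf < 23 < 12).
Result: Not a valid BST


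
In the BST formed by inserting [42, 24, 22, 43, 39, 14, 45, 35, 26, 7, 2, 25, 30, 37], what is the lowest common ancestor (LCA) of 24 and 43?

Tree insertion order: [42, 24, 22, 43, 39, 14, 45, 35, 26, 7, 2, 25, 30, 37]
Tree (level-order array): [42, 24, 43, 22, 39, None, 45, 14, None, 35, None, None, None, 7, None, 26, 37, 2, None, 25, 30]
In a BST, the LCA of p=24, q=43 is the first node v on the
root-to-leaf path with p <= v <= q (go left if both < v, right if both > v).
Walk from root:
  at 42: 24 <= 42 <= 43, this is the LCA
LCA = 42


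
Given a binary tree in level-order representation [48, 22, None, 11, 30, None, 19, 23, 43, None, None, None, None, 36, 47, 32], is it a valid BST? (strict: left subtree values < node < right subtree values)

Level-order array: [48, 22, None, 11, 30, None, 19, 23, 43, None, None, None, None, 36, 47, 32]
Validate using subtree bounds (lo, hi): at each node, require lo < value < hi,
then recurse left with hi=value and right with lo=value.
Preorder trace (stopping at first violation):
  at node 48 with bounds (-inf, +inf): OK
  at node 22 with bounds (-inf, 48): OK
  at node 11 with bounds (-inf, 22): OK
  at node 19 with bounds (11, 22): OK
  at node 30 with bounds (22, 48): OK
  at node 23 with bounds (22, 30): OK
  at node 43 with bounds (30, 48): OK
  at node 36 with bounds (30, 43): OK
  at node 32 with bounds (30, 36): OK
  at node 47 with bounds (43, 48): OK
No violation found at any node.
Result: Valid BST


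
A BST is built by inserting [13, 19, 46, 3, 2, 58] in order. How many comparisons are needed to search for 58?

Search path for 58: 13 -> 19 -> 46 -> 58
Found: True
Comparisons: 4


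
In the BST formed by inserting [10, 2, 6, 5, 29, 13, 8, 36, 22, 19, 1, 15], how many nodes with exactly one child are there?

Tree built from: [10, 2, 6, 5, 29, 13, 8, 36, 22, 19, 1, 15]
Tree (level-order array): [10, 2, 29, 1, 6, 13, 36, None, None, 5, 8, None, 22, None, None, None, None, None, None, 19, None, 15]
Rule: These are nodes with exactly 1 non-null child.
Per-node child counts:
  node 10: 2 child(ren)
  node 2: 2 child(ren)
  node 1: 0 child(ren)
  node 6: 2 child(ren)
  node 5: 0 child(ren)
  node 8: 0 child(ren)
  node 29: 2 child(ren)
  node 13: 1 child(ren)
  node 22: 1 child(ren)
  node 19: 1 child(ren)
  node 15: 0 child(ren)
  node 36: 0 child(ren)
Matching nodes: [13, 22, 19]
Count of nodes with exactly one child: 3


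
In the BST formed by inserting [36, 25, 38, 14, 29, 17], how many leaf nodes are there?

Tree built from: [36, 25, 38, 14, 29, 17]
Tree (level-order array): [36, 25, 38, 14, 29, None, None, None, 17]
Rule: A leaf has 0 children.
Per-node child counts:
  node 36: 2 child(ren)
  node 25: 2 child(ren)
  node 14: 1 child(ren)
  node 17: 0 child(ren)
  node 29: 0 child(ren)
  node 38: 0 child(ren)
Matching nodes: [17, 29, 38]
Count of leaf nodes: 3


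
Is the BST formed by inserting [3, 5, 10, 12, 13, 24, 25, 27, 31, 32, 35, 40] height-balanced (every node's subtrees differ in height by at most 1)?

Tree (level-order array): [3, None, 5, None, 10, None, 12, None, 13, None, 24, None, 25, None, 27, None, 31, None, 32, None, 35, None, 40]
Definition: a tree is height-balanced if, at every node, |h(left) - h(right)| <= 1 (empty subtree has height -1).
Bottom-up per-node check:
  node 40: h_left=-1, h_right=-1, diff=0 [OK], height=0
  node 35: h_left=-1, h_right=0, diff=1 [OK], height=1
  node 32: h_left=-1, h_right=1, diff=2 [FAIL (|-1-1|=2 > 1)], height=2
  node 31: h_left=-1, h_right=2, diff=3 [FAIL (|-1-2|=3 > 1)], height=3
  node 27: h_left=-1, h_right=3, diff=4 [FAIL (|-1-3|=4 > 1)], height=4
  node 25: h_left=-1, h_right=4, diff=5 [FAIL (|-1-4|=5 > 1)], height=5
  node 24: h_left=-1, h_right=5, diff=6 [FAIL (|-1-5|=6 > 1)], height=6
  node 13: h_left=-1, h_right=6, diff=7 [FAIL (|-1-6|=7 > 1)], height=7
  node 12: h_left=-1, h_right=7, diff=8 [FAIL (|-1-7|=8 > 1)], height=8
  node 10: h_left=-1, h_right=8, diff=9 [FAIL (|-1-8|=9 > 1)], height=9
  node 5: h_left=-1, h_right=9, diff=10 [FAIL (|-1-9|=10 > 1)], height=10
  node 3: h_left=-1, h_right=10, diff=11 [FAIL (|-1-10|=11 > 1)], height=11
Node 32 violates the condition: |-1 - 1| = 2 > 1.
Result: Not balanced


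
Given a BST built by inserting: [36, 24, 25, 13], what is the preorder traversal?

Tree insertion order: [36, 24, 25, 13]
Tree (level-order array): [36, 24, None, 13, 25]
Preorder traversal: [36, 24, 13, 25]


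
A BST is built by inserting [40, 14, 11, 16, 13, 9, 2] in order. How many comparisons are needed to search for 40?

Search path for 40: 40
Found: True
Comparisons: 1


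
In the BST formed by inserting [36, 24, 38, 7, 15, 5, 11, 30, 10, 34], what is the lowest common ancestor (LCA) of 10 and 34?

Tree insertion order: [36, 24, 38, 7, 15, 5, 11, 30, 10, 34]
Tree (level-order array): [36, 24, 38, 7, 30, None, None, 5, 15, None, 34, None, None, 11, None, None, None, 10]
In a BST, the LCA of p=10, q=34 is the first node v on the
root-to-leaf path with p <= v <= q (go left if both < v, right if both > v).
Walk from root:
  at 36: both 10 and 34 < 36, go left
  at 24: 10 <= 24 <= 34, this is the LCA
LCA = 24


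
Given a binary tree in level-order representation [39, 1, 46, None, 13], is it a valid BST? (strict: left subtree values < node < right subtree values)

Level-order array: [39, 1, 46, None, 13]
Validate using subtree bounds (lo, hi): at each node, require lo < value < hi,
then recurse left with hi=value and right with lo=value.
Preorder trace (stopping at first violation):
  at node 39 with bounds (-inf, +inf): OK
  at node 1 with bounds (-inf, 39): OK
  at node 13 with bounds (1, 39): OK
  at node 46 with bounds (39, +inf): OK
No violation found at any node.
Result: Valid BST


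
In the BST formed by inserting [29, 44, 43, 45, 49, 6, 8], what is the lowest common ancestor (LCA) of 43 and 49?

Tree insertion order: [29, 44, 43, 45, 49, 6, 8]
Tree (level-order array): [29, 6, 44, None, 8, 43, 45, None, None, None, None, None, 49]
In a BST, the LCA of p=43, q=49 is the first node v on the
root-to-leaf path with p <= v <= q (go left if both < v, right if both > v).
Walk from root:
  at 29: both 43 and 49 > 29, go right
  at 44: 43 <= 44 <= 49, this is the LCA
LCA = 44


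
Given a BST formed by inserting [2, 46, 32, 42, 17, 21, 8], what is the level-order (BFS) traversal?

Tree insertion order: [2, 46, 32, 42, 17, 21, 8]
Tree (level-order array): [2, None, 46, 32, None, 17, 42, 8, 21]
BFS from the root, enqueuing left then right child of each popped node:
  queue [2] -> pop 2, enqueue [46], visited so far: [2]
  queue [46] -> pop 46, enqueue [32], visited so far: [2, 46]
  queue [32] -> pop 32, enqueue [17, 42], visited so far: [2, 46, 32]
  queue [17, 42] -> pop 17, enqueue [8, 21], visited so far: [2, 46, 32, 17]
  queue [42, 8, 21] -> pop 42, enqueue [none], visited so far: [2, 46, 32, 17, 42]
  queue [8, 21] -> pop 8, enqueue [none], visited so far: [2, 46, 32, 17, 42, 8]
  queue [21] -> pop 21, enqueue [none], visited so far: [2, 46, 32, 17, 42, 8, 21]
Result: [2, 46, 32, 17, 42, 8, 21]


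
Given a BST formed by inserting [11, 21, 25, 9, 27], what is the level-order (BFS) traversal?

Tree insertion order: [11, 21, 25, 9, 27]
Tree (level-order array): [11, 9, 21, None, None, None, 25, None, 27]
BFS from the root, enqueuing left then right child of each popped node:
  queue [11] -> pop 11, enqueue [9, 21], visited so far: [11]
  queue [9, 21] -> pop 9, enqueue [none], visited so far: [11, 9]
  queue [21] -> pop 21, enqueue [25], visited so far: [11, 9, 21]
  queue [25] -> pop 25, enqueue [27], visited so far: [11, 9, 21, 25]
  queue [27] -> pop 27, enqueue [none], visited so far: [11, 9, 21, 25, 27]
Result: [11, 9, 21, 25, 27]


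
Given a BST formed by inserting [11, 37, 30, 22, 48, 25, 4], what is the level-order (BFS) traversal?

Tree insertion order: [11, 37, 30, 22, 48, 25, 4]
Tree (level-order array): [11, 4, 37, None, None, 30, 48, 22, None, None, None, None, 25]
BFS from the root, enqueuing left then right child of each popped node:
  queue [11] -> pop 11, enqueue [4, 37], visited so far: [11]
  queue [4, 37] -> pop 4, enqueue [none], visited so far: [11, 4]
  queue [37] -> pop 37, enqueue [30, 48], visited so far: [11, 4, 37]
  queue [30, 48] -> pop 30, enqueue [22], visited so far: [11, 4, 37, 30]
  queue [48, 22] -> pop 48, enqueue [none], visited so far: [11, 4, 37, 30, 48]
  queue [22] -> pop 22, enqueue [25], visited so far: [11, 4, 37, 30, 48, 22]
  queue [25] -> pop 25, enqueue [none], visited so far: [11, 4, 37, 30, 48, 22, 25]
Result: [11, 4, 37, 30, 48, 22, 25]


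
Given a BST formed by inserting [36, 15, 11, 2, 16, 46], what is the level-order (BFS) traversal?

Tree insertion order: [36, 15, 11, 2, 16, 46]
Tree (level-order array): [36, 15, 46, 11, 16, None, None, 2]
BFS from the root, enqueuing left then right child of each popped node:
  queue [36] -> pop 36, enqueue [15, 46], visited so far: [36]
  queue [15, 46] -> pop 15, enqueue [11, 16], visited so far: [36, 15]
  queue [46, 11, 16] -> pop 46, enqueue [none], visited so far: [36, 15, 46]
  queue [11, 16] -> pop 11, enqueue [2], visited so far: [36, 15, 46, 11]
  queue [16, 2] -> pop 16, enqueue [none], visited so far: [36, 15, 46, 11, 16]
  queue [2] -> pop 2, enqueue [none], visited so far: [36, 15, 46, 11, 16, 2]
Result: [36, 15, 46, 11, 16, 2]
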